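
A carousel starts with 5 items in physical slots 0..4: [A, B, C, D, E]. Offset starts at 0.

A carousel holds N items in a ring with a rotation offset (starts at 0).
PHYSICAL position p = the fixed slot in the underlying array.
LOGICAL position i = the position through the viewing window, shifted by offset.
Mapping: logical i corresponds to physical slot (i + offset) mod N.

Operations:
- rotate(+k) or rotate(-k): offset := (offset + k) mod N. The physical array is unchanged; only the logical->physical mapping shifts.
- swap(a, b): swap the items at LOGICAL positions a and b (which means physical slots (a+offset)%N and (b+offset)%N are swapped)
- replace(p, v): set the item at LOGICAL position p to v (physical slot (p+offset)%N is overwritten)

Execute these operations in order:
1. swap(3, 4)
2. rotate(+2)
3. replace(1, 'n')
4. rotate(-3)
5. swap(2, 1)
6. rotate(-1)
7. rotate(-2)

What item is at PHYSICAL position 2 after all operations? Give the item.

After op 1 (swap(3, 4)): offset=0, physical=[A,B,C,E,D], logical=[A,B,C,E,D]
After op 2 (rotate(+2)): offset=2, physical=[A,B,C,E,D], logical=[C,E,D,A,B]
After op 3 (replace(1, 'n')): offset=2, physical=[A,B,C,n,D], logical=[C,n,D,A,B]
After op 4 (rotate(-3)): offset=4, physical=[A,B,C,n,D], logical=[D,A,B,C,n]
After op 5 (swap(2, 1)): offset=4, physical=[B,A,C,n,D], logical=[D,B,A,C,n]
After op 6 (rotate(-1)): offset=3, physical=[B,A,C,n,D], logical=[n,D,B,A,C]
After op 7 (rotate(-2)): offset=1, physical=[B,A,C,n,D], logical=[A,C,n,D,B]

Answer: C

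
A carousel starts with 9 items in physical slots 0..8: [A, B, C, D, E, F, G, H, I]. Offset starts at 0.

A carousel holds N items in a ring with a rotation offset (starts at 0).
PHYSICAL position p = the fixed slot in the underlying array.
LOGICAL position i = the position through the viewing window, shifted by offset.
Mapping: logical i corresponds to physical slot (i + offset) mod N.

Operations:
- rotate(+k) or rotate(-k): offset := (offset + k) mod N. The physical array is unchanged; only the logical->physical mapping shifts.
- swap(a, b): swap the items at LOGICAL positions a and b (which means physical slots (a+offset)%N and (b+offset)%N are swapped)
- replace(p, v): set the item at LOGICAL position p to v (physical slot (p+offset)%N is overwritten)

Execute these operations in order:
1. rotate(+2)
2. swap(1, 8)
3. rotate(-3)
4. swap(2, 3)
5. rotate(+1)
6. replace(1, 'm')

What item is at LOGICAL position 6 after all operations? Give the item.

Answer: G

Derivation:
After op 1 (rotate(+2)): offset=2, physical=[A,B,C,D,E,F,G,H,I], logical=[C,D,E,F,G,H,I,A,B]
After op 2 (swap(1, 8)): offset=2, physical=[A,D,C,B,E,F,G,H,I], logical=[C,B,E,F,G,H,I,A,D]
After op 3 (rotate(-3)): offset=8, physical=[A,D,C,B,E,F,G,H,I], logical=[I,A,D,C,B,E,F,G,H]
After op 4 (swap(2, 3)): offset=8, physical=[A,C,D,B,E,F,G,H,I], logical=[I,A,C,D,B,E,F,G,H]
After op 5 (rotate(+1)): offset=0, physical=[A,C,D,B,E,F,G,H,I], logical=[A,C,D,B,E,F,G,H,I]
After op 6 (replace(1, 'm')): offset=0, physical=[A,m,D,B,E,F,G,H,I], logical=[A,m,D,B,E,F,G,H,I]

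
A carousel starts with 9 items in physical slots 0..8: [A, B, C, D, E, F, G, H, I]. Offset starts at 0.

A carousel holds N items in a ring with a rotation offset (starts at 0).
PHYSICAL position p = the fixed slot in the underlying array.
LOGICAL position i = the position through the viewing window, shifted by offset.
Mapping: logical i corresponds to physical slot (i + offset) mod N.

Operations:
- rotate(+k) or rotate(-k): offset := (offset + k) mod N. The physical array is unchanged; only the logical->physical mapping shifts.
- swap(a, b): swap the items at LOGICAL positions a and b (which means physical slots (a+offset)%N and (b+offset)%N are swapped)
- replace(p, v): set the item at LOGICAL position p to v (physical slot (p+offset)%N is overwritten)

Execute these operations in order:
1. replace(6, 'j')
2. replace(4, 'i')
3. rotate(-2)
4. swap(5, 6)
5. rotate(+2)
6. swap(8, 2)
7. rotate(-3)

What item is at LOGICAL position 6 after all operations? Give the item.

Answer: i

Derivation:
After op 1 (replace(6, 'j')): offset=0, physical=[A,B,C,D,E,F,j,H,I], logical=[A,B,C,D,E,F,j,H,I]
After op 2 (replace(4, 'i')): offset=0, physical=[A,B,C,D,i,F,j,H,I], logical=[A,B,C,D,i,F,j,H,I]
After op 3 (rotate(-2)): offset=7, physical=[A,B,C,D,i,F,j,H,I], logical=[H,I,A,B,C,D,i,F,j]
After op 4 (swap(5, 6)): offset=7, physical=[A,B,C,i,D,F,j,H,I], logical=[H,I,A,B,C,i,D,F,j]
After op 5 (rotate(+2)): offset=0, physical=[A,B,C,i,D,F,j,H,I], logical=[A,B,C,i,D,F,j,H,I]
After op 6 (swap(8, 2)): offset=0, physical=[A,B,I,i,D,F,j,H,C], logical=[A,B,I,i,D,F,j,H,C]
After op 7 (rotate(-3)): offset=6, physical=[A,B,I,i,D,F,j,H,C], logical=[j,H,C,A,B,I,i,D,F]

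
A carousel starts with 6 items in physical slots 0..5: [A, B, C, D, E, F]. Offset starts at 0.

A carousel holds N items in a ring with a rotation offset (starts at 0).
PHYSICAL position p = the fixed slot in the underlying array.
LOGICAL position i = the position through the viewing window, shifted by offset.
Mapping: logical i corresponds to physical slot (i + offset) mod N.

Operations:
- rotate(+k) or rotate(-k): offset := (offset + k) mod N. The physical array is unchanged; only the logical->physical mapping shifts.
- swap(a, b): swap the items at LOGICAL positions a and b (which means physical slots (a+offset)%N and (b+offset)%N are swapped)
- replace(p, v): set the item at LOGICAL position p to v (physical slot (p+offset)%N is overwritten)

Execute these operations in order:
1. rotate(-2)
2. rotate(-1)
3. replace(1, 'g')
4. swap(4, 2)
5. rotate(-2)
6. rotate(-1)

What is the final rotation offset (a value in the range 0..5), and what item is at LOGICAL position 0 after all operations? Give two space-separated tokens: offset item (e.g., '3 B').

After op 1 (rotate(-2)): offset=4, physical=[A,B,C,D,E,F], logical=[E,F,A,B,C,D]
After op 2 (rotate(-1)): offset=3, physical=[A,B,C,D,E,F], logical=[D,E,F,A,B,C]
After op 3 (replace(1, 'g')): offset=3, physical=[A,B,C,D,g,F], logical=[D,g,F,A,B,C]
After op 4 (swap(4, 2)): offset=3, physical=[A,F,C,D,g,B], logical=[D,g,B,A,F,C]
After op 5 (rotate(-2)): offset=1, physical=[A,F,C,D,g,B], logical=[F,C,D,g,B,A]
After op 6 (rotate(-1)): offset=0, physical=[A,F,C,D,g,B], logical=[A,F,C,D,g,B]

Answer: 0 A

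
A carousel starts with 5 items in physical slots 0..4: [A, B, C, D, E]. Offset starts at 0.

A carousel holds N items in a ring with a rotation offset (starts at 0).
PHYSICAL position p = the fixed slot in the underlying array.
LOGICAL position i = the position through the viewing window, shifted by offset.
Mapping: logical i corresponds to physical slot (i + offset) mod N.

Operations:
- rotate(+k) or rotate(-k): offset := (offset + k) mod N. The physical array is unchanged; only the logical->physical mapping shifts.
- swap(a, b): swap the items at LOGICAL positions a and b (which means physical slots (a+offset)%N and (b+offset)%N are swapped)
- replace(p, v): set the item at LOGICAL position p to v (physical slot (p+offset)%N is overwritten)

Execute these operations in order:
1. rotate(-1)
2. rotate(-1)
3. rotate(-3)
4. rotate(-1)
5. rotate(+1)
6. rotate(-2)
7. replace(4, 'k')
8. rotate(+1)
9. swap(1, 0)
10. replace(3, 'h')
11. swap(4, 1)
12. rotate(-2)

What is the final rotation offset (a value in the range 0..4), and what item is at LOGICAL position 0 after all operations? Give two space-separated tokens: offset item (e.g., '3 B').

After op 1 (rotate(-1)): offset=4, physical=[A,B,C,D,E], logical=[E,A,B,C,D]
After op 2 (rotate(-1)): offset=3, physical=[A,B,C,D,E], logical=[D,E,A,B,C]
After op 3 (rotate(-3)): offset=0, physical=[A,B,C,D,E], logical=[A,B,C,D,E]
After op 4 (rotate(-1)): offset=4, physical=[A,B,C,D,E], logical=[E,A,B,C,D]
After op 5 (rotate(+1)): offset=0, physical=[A,B,C,D,E], logical=[A,B,C,D,E]
After op 6 (rotate(-2)): offset=3, physical=[A,B,C,D,E], logical=[D,E,A,B,C]
After op 7 (replace(4, 'k')): offset=3, physical=[A,B,k,D,E], logical=[D,E,A,B,k]
After op 8 (rotate(+1)): offset=4, physical=[A,B,k,D,E], logical=[E,A,B,k,D]
After op 9 (swap(1, 0)): offset=4, physical=[E,B,k,D,A], logical=[A,E,B,k,D]
After op 10 (replace(3, 'h')): offset=4, physical=[E,B,h,D,A], logical=[A,E,B,h,D]
After op 11 (swap(4, 1)): offset=4, physical=[D,B,h,E,A], logical=[A,D,B,h,E]
After op 12 (rotate(-2)): offset=2, physical=[D,B,h,E,A], logical=[h,E,A,D,B]

Answer: 2 h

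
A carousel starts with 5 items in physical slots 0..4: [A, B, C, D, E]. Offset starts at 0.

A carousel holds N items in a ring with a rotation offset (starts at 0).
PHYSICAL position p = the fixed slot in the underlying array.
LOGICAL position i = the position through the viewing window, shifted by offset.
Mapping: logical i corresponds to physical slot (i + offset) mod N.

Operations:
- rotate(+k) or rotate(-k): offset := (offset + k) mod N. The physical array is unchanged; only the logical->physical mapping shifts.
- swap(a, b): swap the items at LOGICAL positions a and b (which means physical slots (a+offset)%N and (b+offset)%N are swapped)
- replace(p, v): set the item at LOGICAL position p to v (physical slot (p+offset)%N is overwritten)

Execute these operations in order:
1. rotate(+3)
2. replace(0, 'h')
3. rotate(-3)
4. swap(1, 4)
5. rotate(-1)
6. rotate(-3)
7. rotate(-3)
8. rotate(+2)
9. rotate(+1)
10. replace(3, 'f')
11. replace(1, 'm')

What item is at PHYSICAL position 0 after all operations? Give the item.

Answer: A

Derivation:
After op 1 (rotate(+3)): offset=3, physical=[A,B,C,D,E], logical=[D,E,A,B,C]
After op 2 (replace(0, 'h')): offset=3, physical=[A,B,C,h,E], logical=[h,E,A,B,C]
After op 3 (rotate(-3)): offset=0, physical=[A,B,C,h,E], logical=[A,B,C,h,E]
After op 4 (swap(1, 4)): offset=0, physical=[A,E,C,h,B], logical=[A,E,C,h,B]
After op 5 (rotate(-1)): offset=4, physical=[A,E,C,h,B], logical=[B,A,E,C,h]
After op 6 (rotate(-3)): offset=1, physical=[A,E,C,h,B], logical=[E,C,h,B,A]
After op 7 (rotate(-3)): offset=3, physical=[A,E,C,h,B], logical=[h,B,A,E,C]
After op 8 (rotate(+2)): offset=0, physical=[A,E,C,h,B], logical=[A,E,C,h,B]
After op 9 (rotate(+1)): offset=1, physical=[A,E,C,h,B], logical=[E,C,h,B,A]
After op 10 (replace(3, 'f')): offset=1, physical=[A,E,C,h,f], logical=[E,C,h,f,A]
After op 11 (replace(1, 'm')): offset=1, physical=[A,E,m,h,f], logical=[E,m,h,f,A]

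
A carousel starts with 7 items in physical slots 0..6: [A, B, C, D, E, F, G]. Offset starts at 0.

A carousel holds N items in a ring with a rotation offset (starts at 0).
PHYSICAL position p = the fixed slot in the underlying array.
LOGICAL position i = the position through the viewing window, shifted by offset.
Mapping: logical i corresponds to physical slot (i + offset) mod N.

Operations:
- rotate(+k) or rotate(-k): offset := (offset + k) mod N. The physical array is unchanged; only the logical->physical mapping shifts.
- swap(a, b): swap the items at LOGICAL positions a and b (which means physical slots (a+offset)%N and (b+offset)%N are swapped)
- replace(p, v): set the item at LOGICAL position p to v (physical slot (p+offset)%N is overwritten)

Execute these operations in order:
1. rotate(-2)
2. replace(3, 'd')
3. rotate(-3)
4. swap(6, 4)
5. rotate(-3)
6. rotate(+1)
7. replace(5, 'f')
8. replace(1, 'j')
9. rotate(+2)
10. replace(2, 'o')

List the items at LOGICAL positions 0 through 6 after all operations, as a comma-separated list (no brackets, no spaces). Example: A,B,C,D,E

After op 1 (rotate(-2)): offset=5, physical=[A,B,C,D,E,F,G], logical=[F,G,A,B,C,D,E]
After op 2 (replace(3, 'd')): offset=5, physical=[A,d,C,D,E,F,G], logical=[F,G,A,d,C,D,E]
After op 3 (rotate(-3)): offset=2, physical=[A,d,C,D,E,F,G], logical=[C,D,E,F,G,A,d]
After op 4 (swap(6, 4)): offset=2, physical=[A,G,C,D,E,F,d], logical=[C,D,E,F,d,A,G]
After op 5 (rotate(-3)): offset=6, physical=[A,G,C,D,E,F,d], logical=[d,A,G,C,D,E,F]
After op 6 (rotate(+1)): offset=0, physical=[A,G,C,D,E,F,d], logical=[A,G,C,D,E,F,d]
After op 7 (replace(5, 'f')): offset=0, physical=[A,G,C,D,E,f,d], logical=[A,G,C,D,E,f,d]
After op 8 (replace(1, 'j')): offset=0, physical=[A,j,C,D,E,f,d], logical=[A,j,C,D,E,f,d]
After op 9 (rotate(+2)): offset=2, physical=[A,j,C,D,E,f,d], logical=[C,D,E,f,d,A,j]
After op 10 (replace(2, 'o')): offset=2, physical=[A,j,C,D,o,f,d], logical=[C,D,o,f,d,A,j]

Answer: C,D,o,f,d,A,j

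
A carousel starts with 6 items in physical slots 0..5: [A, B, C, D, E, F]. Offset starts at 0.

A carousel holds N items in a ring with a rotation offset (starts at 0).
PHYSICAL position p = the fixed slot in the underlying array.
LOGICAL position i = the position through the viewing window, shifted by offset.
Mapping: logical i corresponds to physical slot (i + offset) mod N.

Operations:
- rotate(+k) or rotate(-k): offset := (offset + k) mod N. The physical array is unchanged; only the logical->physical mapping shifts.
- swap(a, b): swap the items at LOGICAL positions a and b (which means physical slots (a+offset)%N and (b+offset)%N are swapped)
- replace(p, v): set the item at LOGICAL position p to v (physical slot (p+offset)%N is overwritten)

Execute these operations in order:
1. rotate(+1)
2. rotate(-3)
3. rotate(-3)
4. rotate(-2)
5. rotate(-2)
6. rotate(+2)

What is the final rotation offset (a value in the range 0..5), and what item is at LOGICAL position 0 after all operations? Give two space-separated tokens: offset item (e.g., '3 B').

After op 1 (rotate(+1)): offset=1, physical=[A,B,C,D,E,F], logical=[B,C,D,E,F,A]
After op 2 (rotate(-3)): offset=4, physical=[A,B,C,D,E,F], logical=[E,F,A,B,C,D]
After op 3 (rotate(-3)): offset=1, physical=[A,B,C,D,E,F], logical=[B,C,D,E,F,A]
After op 4 (rotate(-2)): offset=5, physical=[A,B,C,D,E,F], logical=[F,A,B,C,D,E]
After op 5 (rotate(-2)): offset=3, physical=[A,B,C,D,E,F], logical=[D,E,F,A,B,C]
After op 6 (rotate(+2)): offset=5, physical=[A,B,C,D,E,F], logical=[F,A,B,C,D,E]

Answer: 5 F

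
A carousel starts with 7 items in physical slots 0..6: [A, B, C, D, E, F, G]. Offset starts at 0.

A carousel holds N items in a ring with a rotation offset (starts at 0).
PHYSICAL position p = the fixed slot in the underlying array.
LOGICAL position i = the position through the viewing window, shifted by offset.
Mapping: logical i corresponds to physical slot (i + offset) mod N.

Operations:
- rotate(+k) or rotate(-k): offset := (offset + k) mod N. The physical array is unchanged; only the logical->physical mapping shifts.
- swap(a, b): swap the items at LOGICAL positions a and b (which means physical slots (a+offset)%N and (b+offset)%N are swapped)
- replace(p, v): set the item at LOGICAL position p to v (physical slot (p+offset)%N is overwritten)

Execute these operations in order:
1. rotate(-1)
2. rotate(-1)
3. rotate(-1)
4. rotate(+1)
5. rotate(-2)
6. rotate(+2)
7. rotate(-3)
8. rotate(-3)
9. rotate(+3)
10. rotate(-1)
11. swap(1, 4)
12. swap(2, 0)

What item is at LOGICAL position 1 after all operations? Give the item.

Answer: F

Derivation:
After op 1 (rotate(-1)): offset=6, physical=[A,B,C,D,E,F,G], logical=[G,A,B,C,D,E,F]
After op 2 (rotate(-1)): offset=5, physical=[A,B,C,D,E,F,G], logical=[F,G,A,B,C,D,E]
After op 3 (rotate(-1)): offset=4, physical=[A,B,C,D,E,F,G], logical=[E,F,G,A,B,C,D]
After op 4 (rotate(+1)): offset=5, physical=[A,B,C,D,E,F,G], logical=[F,G,A,B,C,D,E]
After op 5 (rotate(-2)): offset=3, physical=[A,B,C,D,E,F,G], logical=[D,E,F,G,A,B,C]
After op 6 (rotate(+2)): offset=5, physical=[A,B,C,D,E,F,G], logical=[F,G,A,B,C,D,E]
After op 7 (rotate(-3)): offset=2, physical=[A,B,C,D,E,F,G], logical=[C,D,E,F,G,A,B]
After op 8 (rotate(-3)): offset=6, physical=[A,B,C,D,E,F,G], logical=[G,A,B,C,D,E,F]
After op 9 (rotate(+3)): offset=2, physical=[A,B,C,D,E,F,G], logical=[C,D,E,F,G,A,B]
After op 10 (rotate(-1)): offset=1, physical=[A,B,C,D,E,F,G], logical=[B,C,D,E,F,G,A]
After op 11 (swap(1, 4)): offset=1, physical=[A,B,F,D,E,C,G], logical=[B,F,D,E,C,G,A]
After op 12 (swap(2, 0)): offset=1, physical=[A,D,F,B,E,C,G], logical=[D,F,B,E,C,G,A]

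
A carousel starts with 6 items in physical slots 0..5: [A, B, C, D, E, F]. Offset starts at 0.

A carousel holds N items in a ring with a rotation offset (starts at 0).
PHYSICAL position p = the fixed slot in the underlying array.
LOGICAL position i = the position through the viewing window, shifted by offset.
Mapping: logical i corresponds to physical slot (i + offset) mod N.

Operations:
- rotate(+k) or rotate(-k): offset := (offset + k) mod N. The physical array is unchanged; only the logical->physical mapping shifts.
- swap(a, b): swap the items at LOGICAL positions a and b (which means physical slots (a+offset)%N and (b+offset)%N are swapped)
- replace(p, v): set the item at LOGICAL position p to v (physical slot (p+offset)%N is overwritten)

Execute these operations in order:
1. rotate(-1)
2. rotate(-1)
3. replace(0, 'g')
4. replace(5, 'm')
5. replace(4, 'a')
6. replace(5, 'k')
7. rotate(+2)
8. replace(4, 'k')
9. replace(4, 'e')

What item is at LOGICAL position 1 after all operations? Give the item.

After op 1 (rotate(-1)): offset=5, physical=[A,B,C,D,E,F], logical=[F,A,B,C,D,E]
After op 2 (rotate(-1)): offset=4, physical=[A,B,C,D,E,F], logical=[E,F,A,B,C,D]
After op 3 (replace(0, 'g')): offset=4, physical=[A,B,C,D,g,F], logical=[g,F,A,B,C,D]
After op 4 (replace(5, 'm')): offset=4, physical=[A,B,C,m,g,F], logical=[g,F,A,B,C,m]
After op 5 (replace(4, 'a')): offset=4, physical=[A,B,a,m,g,F], logical=[g,F,A,B,a,m]
After op 6 (replace(5, 'k')): offset=4, physical=[A,B,a,k,g,F], logical=[g,F,A,B,a,k]
After op 7 (rotate(+2)): offset=0, physical=[A,B,a,k,g,F], logical=[A,B,a,k,g,F]
After op 8 (replace(4, 'k')): offset=0, physical=[A,B,a,k,k,F], logical=[A,B,a,k,k,F]
After op 9 (replace(4, 'e')): offset=0, physical=[A,B,a,k,e,F], logical=[A,B,a,k,e,F]

Answer: B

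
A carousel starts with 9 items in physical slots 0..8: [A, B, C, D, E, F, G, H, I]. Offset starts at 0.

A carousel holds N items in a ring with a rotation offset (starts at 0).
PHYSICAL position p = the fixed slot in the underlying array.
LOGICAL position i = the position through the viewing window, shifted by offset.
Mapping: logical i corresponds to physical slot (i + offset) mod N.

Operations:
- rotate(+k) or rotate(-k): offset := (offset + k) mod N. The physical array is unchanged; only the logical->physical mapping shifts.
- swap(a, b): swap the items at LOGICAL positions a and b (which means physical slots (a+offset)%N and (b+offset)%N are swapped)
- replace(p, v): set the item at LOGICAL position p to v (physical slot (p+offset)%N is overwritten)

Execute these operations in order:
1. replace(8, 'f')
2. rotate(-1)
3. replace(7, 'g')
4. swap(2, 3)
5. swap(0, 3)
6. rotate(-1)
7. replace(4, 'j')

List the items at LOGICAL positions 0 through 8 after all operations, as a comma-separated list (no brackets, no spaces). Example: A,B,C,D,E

After op 1 (replace(8, 'f')): offset=0, physical=[A,B,C,D,E,F,G,H,f], logical=[A,B,C,D,E,F,G,H,f]
After op 2 (rotate(-1)): offset=8, physical=[A,B,C,D,E,F,G,H,f], logical=[f,A,B,C,D,E,F,G,H]
After op 3 (replace(7, 'g')): offset=8, physical=[A,B,C,D,E,F,g,H,f], logical=[f,A,B,C,D,E,F,g,H]
After op 4 (swap(2, 3)): offset=8, physical=[A,C,B,D,E,F,g,H,f], logical=[f,A,C,B,D,E,F,g,H]
After op 5 (swap(0, 3)): offset=8, physical=[A,C,f,D,E,F,g,H,B], logical=[B,A,C,f,D,E,F,g,H]
After op 6 (rotate(-1)): offset=7, physical=[A,C,f,D,E,F,g,H,B], logical=[H,B,A,C,f,D,E,F,g]
After op 7 (replace(4, 'j')): offset=7, physical=[A,C,j,D,E,F,g,H,B], logical=[H,B,A,C,j,D,E,F,g]

Answer: H,B,A,C,j,D,E,F,g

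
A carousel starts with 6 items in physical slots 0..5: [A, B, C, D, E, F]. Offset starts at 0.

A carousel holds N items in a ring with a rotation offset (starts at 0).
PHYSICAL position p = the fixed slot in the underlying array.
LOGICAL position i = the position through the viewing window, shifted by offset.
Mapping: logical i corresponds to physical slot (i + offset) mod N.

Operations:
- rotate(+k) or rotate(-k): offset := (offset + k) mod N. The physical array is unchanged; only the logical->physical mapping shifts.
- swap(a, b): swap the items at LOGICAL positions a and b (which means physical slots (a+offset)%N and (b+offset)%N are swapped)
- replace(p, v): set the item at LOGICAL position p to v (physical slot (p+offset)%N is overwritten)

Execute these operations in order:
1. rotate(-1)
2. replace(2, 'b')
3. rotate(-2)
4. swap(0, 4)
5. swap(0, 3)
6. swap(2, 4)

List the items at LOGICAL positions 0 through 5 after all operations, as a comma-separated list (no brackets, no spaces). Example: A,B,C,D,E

Answer: A,E,D,b,F,C

Derivation:
After op 1 (rotate(-1)): offset=5, physical=[A,B,C,D,E,F], logical=[F,A,B,C,D,E]
After op 2 (replace(2, 'b')): offset=5, physical=[A,b,C,D,E,F], logical=[F,A,b,C,D,E]
After op 3 (rotate(-2)): offset=3, physical=[A,b,C,D,E,F], logical=[D,E,F,A,b,C]
After op 4 (swap(0, 4)): offset=3, physical=[A,D,C,b,E,F], logical=[b,E,F,A,D,C]
After op 5 (swap(0, 3)): offset=3, physical=[b,D,C,A,E,F], logical=[A,E,F,b,D,C]
After op 6 (swap(2, 4)): offset=3, physical=[b,F,C,A,E,D], logical=[A,E,D,b,F,C]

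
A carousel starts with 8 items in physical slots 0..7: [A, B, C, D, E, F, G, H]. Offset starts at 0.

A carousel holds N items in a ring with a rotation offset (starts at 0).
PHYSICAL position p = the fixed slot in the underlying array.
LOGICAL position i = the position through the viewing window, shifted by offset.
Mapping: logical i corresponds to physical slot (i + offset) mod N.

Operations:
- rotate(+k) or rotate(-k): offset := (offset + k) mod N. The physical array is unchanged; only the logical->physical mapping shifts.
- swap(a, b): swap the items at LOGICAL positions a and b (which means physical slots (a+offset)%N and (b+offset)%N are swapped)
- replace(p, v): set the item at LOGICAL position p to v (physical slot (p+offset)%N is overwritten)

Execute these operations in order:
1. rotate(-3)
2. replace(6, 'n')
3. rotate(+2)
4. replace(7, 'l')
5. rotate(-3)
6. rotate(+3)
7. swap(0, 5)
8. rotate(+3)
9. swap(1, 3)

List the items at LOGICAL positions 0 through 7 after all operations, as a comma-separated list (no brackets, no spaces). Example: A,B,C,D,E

Answer: C,F,H,n,l,E,A,B

Derivation:
After op 1 (rotate(-3)): offset=5, physical=[A,B,C,D,E,F,G,H], logical=[F,G,H,A,B,C,D,E]
After op 2 (replace(6, 'n')): offset=5, physical=[A,B,C,n,E,F,G,H], logical=[F,G,H,A,B,C,n,E]
After op 3 (rotate(+2)): offset=7, physical=[A,B,C,n,E,F,G,H], logical=[H,A,B,C,n,E,F,G]
After op 4 (replace(7, 'l')): offset=7, physical=[A,B,C,n,E,F,l,H], logical=[H,A,B,C,n,E,F,l]
After op 5 (rotate(-3)): offset=4, physical=[A,B,C,n,E,F,l,H], logical=[E,F,l,H,A,B,C,n]
After op 6 (rotate(+3)): offset=7, physical=[A,B,C,n,E,F,l,H], logical=[H,A,B,C,n,E,F,l]
After op 7 (swap(0, 5)): offset=7, physical=[A,B,C,n,H,F,l,E], logical=[E,A,B,C,n,H,F,l]
After op 8 (rotate(+3)): offset=2, physical=[A,B,C,n,H,F,l,E], logical=[C,n,H,F,l,E,A,B]
After op 9 (swap(1, 3)): offset=2, physical=[A,B,C,F,H,n,l,E], logical=[C,F,H,n,l,E,A,B]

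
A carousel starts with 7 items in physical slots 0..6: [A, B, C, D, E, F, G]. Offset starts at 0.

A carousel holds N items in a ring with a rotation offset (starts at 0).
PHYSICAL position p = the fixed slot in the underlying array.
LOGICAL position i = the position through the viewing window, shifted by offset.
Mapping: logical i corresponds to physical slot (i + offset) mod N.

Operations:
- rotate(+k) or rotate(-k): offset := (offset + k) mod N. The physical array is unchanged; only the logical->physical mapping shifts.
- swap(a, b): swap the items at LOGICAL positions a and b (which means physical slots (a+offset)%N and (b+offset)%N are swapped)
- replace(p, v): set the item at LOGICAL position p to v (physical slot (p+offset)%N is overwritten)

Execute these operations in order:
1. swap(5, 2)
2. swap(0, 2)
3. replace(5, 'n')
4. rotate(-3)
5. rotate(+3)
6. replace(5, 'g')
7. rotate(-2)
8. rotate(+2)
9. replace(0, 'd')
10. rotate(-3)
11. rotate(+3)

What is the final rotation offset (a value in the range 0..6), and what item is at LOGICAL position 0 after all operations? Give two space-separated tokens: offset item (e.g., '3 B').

Answer: 0 d

Derivation:
After op 1 (swap(5, 2)): offset=0, physical=[A,B,F,D,E,C,G], logical=[A,B,F,D,E,C,G]
After op 2 (swap(0, 2)): offset=0, physical=[F,B,A,D,E,C,G], logical=[F,B,A,D,E,C,G]
After op 3 (replace(5, 'n')): offset=0, physical=[F,B,A,D,E,n,G], logical=[F,B,A,D,E,n,G]
After op 4 (rotate(-3)): offset=4, physical=[F,B,A,D,E,n,G], logical=[E,n,G,F,B,A,D]
After op 5 (rotate(+3)): offset=0, physical=[F,B,A,D,E,n,G], logical=[F,B,A,D,E,n,G]
After op 6 (replace(5, 'g')): offset=0, physical=[F,B,A,D,E,g,G], logical=[F,B,A,D,E,g,G]
After op 7 (rotate(-2)): offset=5, physical=[F,B,A,D,E,g,G], logical=[g,G,F,B,A,D,E]
After op 8 (rotate(+2)): offset=0, physical=[F,B,A,D,E,g,G], logical=[F,B,A,D,E,g,G]
After op 9 (replace(0, 'd')): offset=0, physical=[d,B,A,D,E,g,G], logical=[d,B,A,D,E,g,G]
After op 10 (rotate(-3)): offset=4, physical=[d,B,A,D,E,g,G], logical=[E,g,G,d,B,A,D]
After op 11 (rotate(+3)): offset=0, physical=[d,B,A,D,E,g,G], logical=[d,B,A,D,E,g,G]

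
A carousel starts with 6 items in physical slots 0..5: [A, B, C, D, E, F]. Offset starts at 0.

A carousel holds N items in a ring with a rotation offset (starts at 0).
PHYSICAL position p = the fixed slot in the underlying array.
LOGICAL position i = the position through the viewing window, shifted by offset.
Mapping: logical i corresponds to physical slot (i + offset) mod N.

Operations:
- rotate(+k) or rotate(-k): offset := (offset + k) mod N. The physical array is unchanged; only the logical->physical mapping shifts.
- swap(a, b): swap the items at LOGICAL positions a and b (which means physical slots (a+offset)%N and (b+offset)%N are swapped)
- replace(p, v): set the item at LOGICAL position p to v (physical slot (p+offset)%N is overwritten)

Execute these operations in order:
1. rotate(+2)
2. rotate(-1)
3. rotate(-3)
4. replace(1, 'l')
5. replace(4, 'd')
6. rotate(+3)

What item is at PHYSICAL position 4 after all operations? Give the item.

Answer: E

Derivation:
After op 1 (rotate(+2)): offset=2, physical=[A,B,C,D,E,F], logical=[C,D,E,F,A,B]
After op 2 (rotate(-1)): offset=1, physical=[A,B,C,D,E,F], logical=[B,C,D,E,F,A]
After op 3 (rotate(-3)): offset=4, physical=[A,B,C,D,E,F], logical=[E,F,A,B,C,D]
After op 4 (replace(1, 'l')): offset=4, physical=[A,B,C,D,E,l], logical=[E,l,A,B,C,D]
After op 5 (replace(4, 'd')): offset=4, physical=[A,B,d,D,E,l], logical=[E,l,A,B,d,D]
After op 6 (rotate(+3)): offset=1, physical=[A,B,d,D,E,l], logical=[B,d,D,E,l,A]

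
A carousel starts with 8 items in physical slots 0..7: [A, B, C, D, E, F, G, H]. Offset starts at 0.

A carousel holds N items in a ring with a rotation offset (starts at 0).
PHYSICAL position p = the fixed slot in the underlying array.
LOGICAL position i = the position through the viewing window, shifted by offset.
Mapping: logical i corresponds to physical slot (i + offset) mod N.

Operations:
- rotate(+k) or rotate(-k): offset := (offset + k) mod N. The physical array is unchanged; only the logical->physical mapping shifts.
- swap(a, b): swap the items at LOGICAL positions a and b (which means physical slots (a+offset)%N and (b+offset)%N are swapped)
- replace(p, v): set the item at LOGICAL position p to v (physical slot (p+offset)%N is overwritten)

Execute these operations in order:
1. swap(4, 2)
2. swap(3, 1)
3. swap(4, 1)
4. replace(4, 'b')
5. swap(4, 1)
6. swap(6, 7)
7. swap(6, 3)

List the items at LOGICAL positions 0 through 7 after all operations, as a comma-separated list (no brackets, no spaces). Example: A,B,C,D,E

Answer: A,b,E,H,C,F,B,G

Derivation:
After op 1 (swap(4, 2)): offset=0, physical=[A,B,E,D,C,F,G,H], logical=[A,B,E,D,C,F,G,H]
After op 2 (swap(3, 1)): offset=0, physical=[A,D,E,B,C,F,G,H], logical=[A,D,E,B,C,F,G,H]
After op 3 (swap(4, 1)): offset=0, physical=[A,C,E,B,D,F,G,H], logical=[A,C,E,B,D,F,G,H]
After op 4 (replace(4, 'b')): offset=0, physical=[A,C,E,B,b,F,G,H], logical=[A,C,E,B,b,F,G,H]
After op 5 (swap(4, 1)): offset=0, physical=[A,b,E,B,C,F,G,H], logical=[A,b,E,B,C,F,G,H]
After op 6 (swap(6, 7)): offset=0, physical=[A,b,E,B,C,F,H,G], logical=[A,b,E,B,C,F,H,G]
After op 7 (swap(6, 3)): offset=0, physical=[A,b,E,H,C,F,B,G], logical=[A,b,E,H,C,F,B,G]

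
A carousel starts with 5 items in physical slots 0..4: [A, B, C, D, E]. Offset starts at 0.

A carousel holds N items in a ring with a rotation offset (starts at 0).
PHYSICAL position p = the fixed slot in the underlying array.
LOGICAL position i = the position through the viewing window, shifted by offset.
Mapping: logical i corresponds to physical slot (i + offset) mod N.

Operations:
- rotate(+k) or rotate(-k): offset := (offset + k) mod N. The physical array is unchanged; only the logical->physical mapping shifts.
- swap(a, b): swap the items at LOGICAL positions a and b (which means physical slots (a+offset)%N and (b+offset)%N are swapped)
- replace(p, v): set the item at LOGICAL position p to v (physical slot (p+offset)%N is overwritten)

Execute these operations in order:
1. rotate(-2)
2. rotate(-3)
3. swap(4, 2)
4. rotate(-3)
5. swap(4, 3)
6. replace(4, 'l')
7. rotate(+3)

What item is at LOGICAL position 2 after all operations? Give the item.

Answer: E

Derivation:
After op 1 (rotate(-2)): offset=3, physical=[A,B,C,D,E], logical=[D,E,A,B,C]
After op 2 (rotate(-3)): offset=0, physical=[A,B,C,D,E], logical=[A,B,C,D,E]
After op 3 (swap(4, 2)): offset=0, physical=[A,B,E,D,C], logical=[A,B,E,D,C]
After op 4 (rotate(-3)): offset=2, physical=[A,B,E,D,C], logical=[E,D,C,A,B]
After op 5 (swap(4, 3)): offset=2, physical=[B,A,E,D,C], logical=[E,D,C,B,A]
After op 6 (replace(4, 'l')): offset=2, physical=[B,l,E,D,C], logical=[E,D,C,B,l]
After op 7 (rotate(+3)): offset=0, physical=[B,l,E,D,C], logical=[B,l,E,D,C]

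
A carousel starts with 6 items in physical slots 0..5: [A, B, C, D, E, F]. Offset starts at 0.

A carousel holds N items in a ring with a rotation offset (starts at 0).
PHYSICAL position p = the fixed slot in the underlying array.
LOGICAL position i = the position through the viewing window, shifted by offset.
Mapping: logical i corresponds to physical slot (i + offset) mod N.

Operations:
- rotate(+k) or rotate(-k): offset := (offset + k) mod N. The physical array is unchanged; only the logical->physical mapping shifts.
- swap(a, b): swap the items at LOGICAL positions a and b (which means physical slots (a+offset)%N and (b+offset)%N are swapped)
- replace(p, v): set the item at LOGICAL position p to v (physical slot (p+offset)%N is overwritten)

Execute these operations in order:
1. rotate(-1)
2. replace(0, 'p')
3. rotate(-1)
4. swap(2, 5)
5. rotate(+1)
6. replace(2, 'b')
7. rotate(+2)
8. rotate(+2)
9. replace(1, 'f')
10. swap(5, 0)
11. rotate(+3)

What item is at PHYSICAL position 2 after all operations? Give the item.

After op 1 (rotate(-1)): offset=5, physical=[A,B,C,D,E,F], logical=[F,A,B,C,D,E]
After op 2 (replace(0, 'p')): offset=5, physical=[A,B,C,D,E,p], logical=[p,A,B,C,D,E]
After op 3 (rotate(-1)): offset=4, physical=[A,B,C,D,E,p], logical=[E,p,A,B,C,D]
After op 4 (swap(2, 5)): offset=4, physical=[D,B,C,A,E,p], logical=[E,p,D,B,C,A]
After op 5 (rotate(+1)): offset=5, physical=[D,B,C,A,E,p], logical=[p,D,B,C,A,E]
After op 6 (replace(2, 'b')): offset=5, physical=[D,b,C,A,E,p], logical=[p,D,b,C,A,E]
After op 7 (rotate(+2)): offset=1, physical=[D,b,C,A,E,p], logical=[b,C,A,E,p,D]
After op 8 (rotate(+2)): offset=3, physical=[D,b,C,A,E,p], logical=[A,E,p,D,b,C]
After op 9 (replace(1, 'f')): offset=3, physical=[D,b,C,A,f,p], logical=[A,f,p,D,b,C]
After op 10 (swap(5, 0)): offset=3, physical=[D,b,A,C,f,p], logical=[C,f,p,D,b,A]
After op 11 (rotate(+3)): offset=0, physical=[D,b,A,C,f,p], logical=[D,b,A,C,f,p]

Answer: A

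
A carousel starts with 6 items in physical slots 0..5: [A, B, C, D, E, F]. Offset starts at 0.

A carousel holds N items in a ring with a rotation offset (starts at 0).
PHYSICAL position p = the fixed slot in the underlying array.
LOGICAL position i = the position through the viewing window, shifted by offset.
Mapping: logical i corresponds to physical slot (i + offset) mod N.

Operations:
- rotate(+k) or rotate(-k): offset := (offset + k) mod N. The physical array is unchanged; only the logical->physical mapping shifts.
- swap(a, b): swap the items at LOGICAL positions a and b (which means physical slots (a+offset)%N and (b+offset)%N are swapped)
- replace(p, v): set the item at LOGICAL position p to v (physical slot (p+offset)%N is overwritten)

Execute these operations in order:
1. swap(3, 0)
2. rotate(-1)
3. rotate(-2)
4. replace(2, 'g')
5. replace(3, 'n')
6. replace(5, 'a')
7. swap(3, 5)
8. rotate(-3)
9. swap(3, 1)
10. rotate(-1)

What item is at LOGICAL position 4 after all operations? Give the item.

After op 1 (swap(3, 0)): offset=0, physical=[D,B,C,A,E,F], logical=[D,B,C,A,E,F]
After op 2 (rotate(-1)): offset=5, physical=[D,B,C,A,E,F], logical=[F,D,B,C,A,E]
After op 3 (rotate(-2)): offset=3, physical=[D,B,C,A,E,F], logical=[A,E,F,D,B,C]
After op 4 (replace(2, 'g')): offset=3, physical=[D,B,C,A,E,g], logical=[A,E,g,D,B,C]
After op 5 (replace(3, 'n')): offset=3, physical=[n,B,C,A,E,g], logical=[A,E,g,n,B,C]
After op 6 (replace(5, 'a')): offset=3, physical=[n,B,a,A,E,g], logical=[A,E,g,n,B,a]
After op 7 (swap(3, 5)): offset=3, physical=[a,B,n,A,E,g], logical=[A,E,g,a,B,n]
After op 8 (rotate(-3)): offset=0, physical=[a,B,n,A,E,g], logical=[a,B,n,A,E,g]
After op 9 (swap(3, 1)): offset=0, physical=[a,A,n,B,E,g], logical=[a,A,n,B,E,g]
After op 10 (rotate(-1)): offset=5, physical=[a,A,n,B,E,g], logical=[g,a,A,n,B,E]

Answer: B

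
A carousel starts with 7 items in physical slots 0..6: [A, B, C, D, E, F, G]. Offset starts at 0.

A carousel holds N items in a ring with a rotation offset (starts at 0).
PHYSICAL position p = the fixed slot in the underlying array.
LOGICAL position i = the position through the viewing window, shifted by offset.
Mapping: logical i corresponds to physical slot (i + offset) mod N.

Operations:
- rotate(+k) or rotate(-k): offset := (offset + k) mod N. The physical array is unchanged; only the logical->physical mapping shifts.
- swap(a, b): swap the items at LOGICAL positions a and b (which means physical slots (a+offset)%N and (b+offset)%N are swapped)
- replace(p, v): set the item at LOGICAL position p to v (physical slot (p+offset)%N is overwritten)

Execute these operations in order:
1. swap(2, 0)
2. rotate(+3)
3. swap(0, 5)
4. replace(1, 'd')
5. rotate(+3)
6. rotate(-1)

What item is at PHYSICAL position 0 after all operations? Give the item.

Answer: C

Derivation:
After op 1 (swap(2, 0)): offset=0, physical=[C,B,A,D,E,F,G], logical=[C,B,A,D,E,F,G]
After op 2 (rotate(+3)): offset=3, physical=[C,B,A,D,E,F,G], logical=[D,E,F,G,C,B,A]
After op 3 (swap(0, 5)): offset=3, physical=[C,D,A,B,E,F,G], logical=[B,E,F,G,C,D,A]
After op 4 (replace(1, 'd')): offset=3, physical=[C,D,A,B,d,F,G], logical=[B,d,F,G,C,D,A]
After op 5 (rotate(+3)): offset=6, physical=[C,D,A,B,d,F,G], logical=[G,C,D,A,B,d,F]
After op 6 (rotate(-1)): offset=5, physical=[C,D,A,B,d,F,G], logical=[F,G,C,D,A,B,d]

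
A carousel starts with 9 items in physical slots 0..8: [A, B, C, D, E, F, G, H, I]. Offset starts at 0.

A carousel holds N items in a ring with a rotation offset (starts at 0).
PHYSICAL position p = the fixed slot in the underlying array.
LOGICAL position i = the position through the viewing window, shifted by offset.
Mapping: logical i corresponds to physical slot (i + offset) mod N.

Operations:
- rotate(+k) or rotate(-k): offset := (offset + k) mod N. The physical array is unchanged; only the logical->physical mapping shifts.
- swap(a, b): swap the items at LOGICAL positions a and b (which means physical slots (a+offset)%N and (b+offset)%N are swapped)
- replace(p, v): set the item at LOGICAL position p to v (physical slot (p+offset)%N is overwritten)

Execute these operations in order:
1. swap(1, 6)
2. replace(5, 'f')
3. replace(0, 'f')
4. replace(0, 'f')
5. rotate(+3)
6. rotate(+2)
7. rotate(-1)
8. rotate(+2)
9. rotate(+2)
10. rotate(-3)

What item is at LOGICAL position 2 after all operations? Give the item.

After op 1 (swap(1, 6)): offset=0, physical=[A,G,C,D,E,F,B,H,I], logical=[A,G,C,D,E,F,B,H,I]
After op 2 (replace(5, 'f')): offset=0, physical=[A,G,C,D,E,f,B,H,I], logical=[A,G,C,D,E,f,B,H,I]
After op 3 (replace(0, 'f')): offset=0, physical=[f,G,C,D,E,f,B,H,I], logical=[f,G,C,D,E,f,B,H,I]
After op 4 (replace(0, 'f')): offset=0, physical=[f,G,C,D,E,f,B,H,I], logical=[f,G,C,D,E,f,B,H,I]
After op 5 (rotate(+3)): offset=3, physical=[f,G,C,D,E,f,B,H,I], logical=[D,E,f,B,H,I,f,G,C]
After op 6 (rotate(+2)): offset=5, physical=[f,G,C,D,E,f,B,H,I], logical=[f,B,H,I,f,G,C,D,E]
After op 7 (rotate(-1)): offset=4, physical=[f,G,C,D,E,f,B,H,I], logical=[E,f,B,H,I,f,G,C,D]
After op 8 (rotate(+2)): offset=6, physical=[f,G,C,D,E,f,B,H,I], logical=[B,H,I,f,G,C,D,E,f]
After op 9 (rotate(+2)): offset=8, physical=[f,G,C,D,E,f,B,H,I], logical=[I,f,G,C,D,E,f,B,H]
After op 10 (rotate(-3)): offset=5, physical=[f,G,C,D,E,f,B,H,I], logical=[f,B,H,I,f,G,C,D,E]

Answer: H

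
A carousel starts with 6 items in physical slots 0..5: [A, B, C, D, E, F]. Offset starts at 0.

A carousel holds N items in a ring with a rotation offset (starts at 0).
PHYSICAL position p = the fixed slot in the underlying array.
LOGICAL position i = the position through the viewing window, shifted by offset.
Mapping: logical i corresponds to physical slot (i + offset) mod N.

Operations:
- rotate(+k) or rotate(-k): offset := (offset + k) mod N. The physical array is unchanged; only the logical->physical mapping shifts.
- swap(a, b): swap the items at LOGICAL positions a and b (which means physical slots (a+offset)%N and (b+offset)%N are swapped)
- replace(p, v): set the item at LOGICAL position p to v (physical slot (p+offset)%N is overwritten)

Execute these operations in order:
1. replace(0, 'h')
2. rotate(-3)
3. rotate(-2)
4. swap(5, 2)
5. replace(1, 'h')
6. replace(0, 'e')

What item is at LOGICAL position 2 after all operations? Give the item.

After op 1 (replace(0, 'h')): offset=0, physical=[h,B,C,D,E,F], logical=[h,B,C,D,E,F]
After op 2 (rotate(-3)): offset=3, physical=[h,B,C,D,E,F], logical=[D,E,F,h,B,C]
After op 3 (rotate(-2)): offset=1, physical=[h,B,C,D,E,F], logical=[B,C,D,E,F,h]
After op 4 (swap(5, 2)): offset=1, physical=[D,B,C,h,E,F], logical=[B,C,h,E,F,D]
After op 5 (replace(1, 'h')): offset=1, physical=[D,B,h,h,E,F], logical=[B,h,h,E,F,D]
After op 6 (replace(0, 'e')): offset=1, physical=[D,e,h,h,E,F], logical=[e,h,h,E,F,D]

Answer: h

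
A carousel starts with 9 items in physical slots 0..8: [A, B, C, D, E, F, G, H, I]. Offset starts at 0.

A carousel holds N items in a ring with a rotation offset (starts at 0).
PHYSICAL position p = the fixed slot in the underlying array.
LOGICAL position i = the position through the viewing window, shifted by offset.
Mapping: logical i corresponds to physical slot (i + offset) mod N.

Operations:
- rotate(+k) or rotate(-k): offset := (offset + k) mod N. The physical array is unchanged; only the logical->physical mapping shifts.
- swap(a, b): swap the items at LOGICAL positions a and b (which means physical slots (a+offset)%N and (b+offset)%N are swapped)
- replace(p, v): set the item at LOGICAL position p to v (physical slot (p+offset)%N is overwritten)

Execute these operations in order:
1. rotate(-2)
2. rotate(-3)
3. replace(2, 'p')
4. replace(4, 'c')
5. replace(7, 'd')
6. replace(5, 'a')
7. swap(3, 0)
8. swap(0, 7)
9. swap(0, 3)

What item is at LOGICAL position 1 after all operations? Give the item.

Answer: F

Derivation:
After op 1 (rotate(-2)): offset=7, physical=[A,B,C,D,E,F,G,H,I], logical=[H,I,A,B,C,D,E,F,G]
After op 2 (rotate(-3)): offset=4, physical=[A,B,C,D,E,F,G,H,I], logical=[E,F,G,H,I,A,B,C,D]
After op 3 (replace(2, 'p')): offset=4, physical=[A,B,C,D,E,F,p,H,I], logical=[E,F,p,H,I,A,B,C,D]
After op 4 (replace(4, 'c')): offset=4, physical=[A,B,C,D,E,F,p,H,c], logical=[E,F,p,H,c,A,B,C,D]
After op 5 (replace(7, 'd')): offset=4, physical=[A,B,d,D,E,F,p,H,c], logical=[E,F,p,H,c,A,B,d,D]
After op 6 (replace(5, 'a')): offset=4, physical=[a,B,d,D,E,F,p,H,c], logical=[E,F,p,H,c,a,B,d,D]
After op 7 (swap(3, 0)): offset=4, physical=[a,B,d,D,H,F,p,E,c], logical=[H,F,p,E,c,a,B,d,D]
After op 8 (swap(0, 7)): offset=4, physical=[a,B,H,D,d,F,p,E,c], logical=[d,F,p,E,c,a,B,H,D]
After op 9 (swap(0, 3)): offset=4, physical=[a,B,H,D,E,F,p,d,c], logical=[E,F,p,d,c,a,B,H,D]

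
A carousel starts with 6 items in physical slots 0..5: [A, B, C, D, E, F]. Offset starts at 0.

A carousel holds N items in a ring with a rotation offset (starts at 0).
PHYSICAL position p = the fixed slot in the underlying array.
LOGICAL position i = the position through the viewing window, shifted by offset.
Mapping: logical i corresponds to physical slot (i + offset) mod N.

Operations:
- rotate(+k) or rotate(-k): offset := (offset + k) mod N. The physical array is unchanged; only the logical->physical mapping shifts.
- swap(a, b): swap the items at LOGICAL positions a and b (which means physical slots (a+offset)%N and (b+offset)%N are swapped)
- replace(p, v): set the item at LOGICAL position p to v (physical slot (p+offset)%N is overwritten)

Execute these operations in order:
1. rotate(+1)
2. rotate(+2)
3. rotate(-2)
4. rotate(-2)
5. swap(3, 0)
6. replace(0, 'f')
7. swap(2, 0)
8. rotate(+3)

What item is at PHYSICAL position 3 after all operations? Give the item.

After op 1 (rotate(+1)): offset=1, physical=[A,B,C,D,E,F], logical=[B,C,D,E,F,A]
After op 2 (rotate(+2)): offset=3, physical=[A,B,C,D,E,F], logical=[D,E,F,A,B,C]
After op 3 (rotate(-2)): offset=1, physical=[A,B,C,D,E,F], logical=[B,C,D,E,F,A]
After op 4 (rotate(-2)): offset=5, physical=[A,B,C,D,E,F], logical=[F,A,B,C,D,E]
After op 5 (swap(3, 0)): offset=5, physical=[A,B,F,D,E,C], logical=[C,A,B,F,D,E]
After op 6 (replace(0, 'f')): offset=5, physical=[A,B,F,D,E,f], logical=[f,A,B,F,D,E]
After op 7 (swap(2, 0)): offset=5, physical=[A,f,F,D,E,B], logical=[B,A,f,F,D,E]
After op 8 (rotate(+3)): offset=2, physical=[A,f,F,D,E,B], logical=[F,D,E,B,A,f]

Answer: D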